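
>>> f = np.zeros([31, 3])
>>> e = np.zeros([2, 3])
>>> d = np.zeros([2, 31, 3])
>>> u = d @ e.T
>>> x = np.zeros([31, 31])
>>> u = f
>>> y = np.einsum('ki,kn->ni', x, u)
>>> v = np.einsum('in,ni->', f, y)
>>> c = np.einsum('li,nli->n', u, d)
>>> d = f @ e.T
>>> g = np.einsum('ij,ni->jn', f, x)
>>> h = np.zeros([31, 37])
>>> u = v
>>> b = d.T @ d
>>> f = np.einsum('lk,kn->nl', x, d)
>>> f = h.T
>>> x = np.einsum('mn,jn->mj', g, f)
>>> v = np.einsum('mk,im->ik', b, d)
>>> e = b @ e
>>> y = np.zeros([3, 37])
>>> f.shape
(37, 31)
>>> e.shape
(2, 3)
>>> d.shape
(31, 2)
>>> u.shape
()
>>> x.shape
(3, 37)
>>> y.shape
(3, 37)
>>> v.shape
(31, 2)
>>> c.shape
(2,)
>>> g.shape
(3, 31)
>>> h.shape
(31, 37)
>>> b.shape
(2, 2)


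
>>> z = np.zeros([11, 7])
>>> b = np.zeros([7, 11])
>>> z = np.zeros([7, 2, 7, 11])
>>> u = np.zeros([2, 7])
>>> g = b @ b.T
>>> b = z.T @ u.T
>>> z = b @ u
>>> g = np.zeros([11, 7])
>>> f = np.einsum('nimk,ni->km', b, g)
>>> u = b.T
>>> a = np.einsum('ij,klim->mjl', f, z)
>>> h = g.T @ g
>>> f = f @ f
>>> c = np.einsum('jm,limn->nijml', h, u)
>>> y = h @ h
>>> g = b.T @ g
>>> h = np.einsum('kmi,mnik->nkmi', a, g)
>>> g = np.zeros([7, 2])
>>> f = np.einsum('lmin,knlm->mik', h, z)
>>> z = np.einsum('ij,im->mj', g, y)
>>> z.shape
(7, 2)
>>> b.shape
(11, 7, 2, 2)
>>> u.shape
(2, 2, 7, 11)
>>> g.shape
(7, 2)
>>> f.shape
(7, 2, 11)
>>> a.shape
(7, 2, 7)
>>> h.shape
(2, 7, 2, 7)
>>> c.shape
(11, 2, 7, 7, 2)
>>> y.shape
(7, 7)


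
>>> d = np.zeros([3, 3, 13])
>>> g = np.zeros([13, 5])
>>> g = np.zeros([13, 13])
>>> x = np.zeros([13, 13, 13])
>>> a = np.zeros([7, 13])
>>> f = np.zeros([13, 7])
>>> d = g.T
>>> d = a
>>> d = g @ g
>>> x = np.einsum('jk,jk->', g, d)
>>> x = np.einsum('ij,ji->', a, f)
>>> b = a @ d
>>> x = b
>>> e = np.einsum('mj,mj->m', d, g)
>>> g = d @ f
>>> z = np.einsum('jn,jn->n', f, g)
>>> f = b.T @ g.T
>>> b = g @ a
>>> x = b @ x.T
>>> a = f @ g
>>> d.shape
(13, 13)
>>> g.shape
(13, 7)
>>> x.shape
(13, 7)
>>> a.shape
(13, 7)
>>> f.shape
(13, 13)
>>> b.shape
(13, 13)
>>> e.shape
(13,)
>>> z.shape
(7,)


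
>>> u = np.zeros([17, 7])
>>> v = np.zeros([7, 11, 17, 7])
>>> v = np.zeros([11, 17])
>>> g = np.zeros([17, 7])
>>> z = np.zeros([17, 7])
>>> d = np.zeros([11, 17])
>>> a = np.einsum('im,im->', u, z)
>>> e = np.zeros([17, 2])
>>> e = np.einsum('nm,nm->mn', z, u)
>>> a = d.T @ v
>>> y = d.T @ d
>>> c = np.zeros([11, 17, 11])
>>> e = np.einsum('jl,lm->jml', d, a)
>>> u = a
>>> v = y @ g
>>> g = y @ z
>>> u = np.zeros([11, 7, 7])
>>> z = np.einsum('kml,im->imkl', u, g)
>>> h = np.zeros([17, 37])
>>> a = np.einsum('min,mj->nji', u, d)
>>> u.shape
(11, 7, 7)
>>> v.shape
(17, 7)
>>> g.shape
(17, 7)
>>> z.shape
(17, 7, 11, 7)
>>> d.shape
(11, 17)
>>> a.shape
(7, 17, 7)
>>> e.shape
(11, 17, 17)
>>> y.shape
(17, 17)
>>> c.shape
(11, 17, 11)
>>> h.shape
(17, 37)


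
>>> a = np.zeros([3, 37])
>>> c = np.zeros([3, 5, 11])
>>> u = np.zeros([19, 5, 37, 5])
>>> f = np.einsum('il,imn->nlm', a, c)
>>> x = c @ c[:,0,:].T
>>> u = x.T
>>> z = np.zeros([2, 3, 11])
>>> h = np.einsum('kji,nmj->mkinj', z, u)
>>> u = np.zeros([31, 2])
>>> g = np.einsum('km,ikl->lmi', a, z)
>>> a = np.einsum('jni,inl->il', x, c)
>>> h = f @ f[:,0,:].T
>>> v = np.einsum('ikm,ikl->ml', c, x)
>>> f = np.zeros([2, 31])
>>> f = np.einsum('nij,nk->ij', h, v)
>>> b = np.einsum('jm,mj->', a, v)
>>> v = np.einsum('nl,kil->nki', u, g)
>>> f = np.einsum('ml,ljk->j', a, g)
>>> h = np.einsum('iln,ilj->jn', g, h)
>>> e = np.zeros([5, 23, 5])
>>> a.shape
(3, 11)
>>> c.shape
(3, 5, 11)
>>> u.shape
(31, 2)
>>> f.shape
(37,)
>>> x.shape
(3, 5, 3)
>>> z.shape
(2, 3, 11)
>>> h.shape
(11, 2)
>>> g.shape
(11, 37, 2)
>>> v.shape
(31, 11, 37)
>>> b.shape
()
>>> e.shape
(5, 23, 5)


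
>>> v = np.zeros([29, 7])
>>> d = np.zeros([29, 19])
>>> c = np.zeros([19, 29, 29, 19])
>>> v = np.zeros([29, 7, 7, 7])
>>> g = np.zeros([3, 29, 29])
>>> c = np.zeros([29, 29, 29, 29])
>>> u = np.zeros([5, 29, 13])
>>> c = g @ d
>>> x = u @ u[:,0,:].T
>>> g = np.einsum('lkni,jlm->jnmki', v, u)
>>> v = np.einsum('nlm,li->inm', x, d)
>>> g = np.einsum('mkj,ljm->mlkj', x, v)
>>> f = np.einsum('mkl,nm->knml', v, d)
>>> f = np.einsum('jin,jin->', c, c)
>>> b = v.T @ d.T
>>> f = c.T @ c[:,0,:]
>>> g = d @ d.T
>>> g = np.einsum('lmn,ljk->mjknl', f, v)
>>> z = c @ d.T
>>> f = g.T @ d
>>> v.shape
(19, 5, 5)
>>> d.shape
(29, 19)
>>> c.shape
(3, 29, 19)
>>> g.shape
(29, 5, 5, 19, 19)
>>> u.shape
(5, 29, 13)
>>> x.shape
(5, 29, 5)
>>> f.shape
(19, 19, 5, 5, 19)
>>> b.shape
(5, 5, 29)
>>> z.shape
(3, 29, 29)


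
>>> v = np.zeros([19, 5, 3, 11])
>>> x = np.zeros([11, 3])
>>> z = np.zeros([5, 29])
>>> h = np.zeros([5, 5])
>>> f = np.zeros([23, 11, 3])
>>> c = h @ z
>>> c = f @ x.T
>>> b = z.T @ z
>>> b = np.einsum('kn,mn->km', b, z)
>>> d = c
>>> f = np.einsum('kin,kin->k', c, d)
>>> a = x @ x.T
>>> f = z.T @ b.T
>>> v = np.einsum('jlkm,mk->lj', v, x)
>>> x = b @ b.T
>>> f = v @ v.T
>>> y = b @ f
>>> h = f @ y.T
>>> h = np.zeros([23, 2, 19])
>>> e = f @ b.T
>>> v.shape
(5, 19)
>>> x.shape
(29, 29)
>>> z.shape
(5, 29)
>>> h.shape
(23, 2, 19)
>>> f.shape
(5, 5)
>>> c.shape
(23, 11, 11)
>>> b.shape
(29, 5)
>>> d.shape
(23, 11, 11)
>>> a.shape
(11, 11)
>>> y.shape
(29, 5)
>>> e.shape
(5, 29)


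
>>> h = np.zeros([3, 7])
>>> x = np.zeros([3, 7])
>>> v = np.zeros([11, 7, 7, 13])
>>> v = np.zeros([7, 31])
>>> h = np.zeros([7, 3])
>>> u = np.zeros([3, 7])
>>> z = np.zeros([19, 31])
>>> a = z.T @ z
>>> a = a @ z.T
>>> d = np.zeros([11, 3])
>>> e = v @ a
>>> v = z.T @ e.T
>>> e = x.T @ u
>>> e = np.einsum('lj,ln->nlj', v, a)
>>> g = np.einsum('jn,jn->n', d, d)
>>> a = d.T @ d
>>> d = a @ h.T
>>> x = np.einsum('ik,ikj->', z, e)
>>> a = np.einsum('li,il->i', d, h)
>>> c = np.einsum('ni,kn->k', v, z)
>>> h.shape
(7, 3)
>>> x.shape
()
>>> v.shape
(31, 7)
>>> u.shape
(3, 7)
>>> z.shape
(19, 31)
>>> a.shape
(7,)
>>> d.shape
(3, 7)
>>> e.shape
(19, 31, 7)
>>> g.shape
(3,)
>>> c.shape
(19,)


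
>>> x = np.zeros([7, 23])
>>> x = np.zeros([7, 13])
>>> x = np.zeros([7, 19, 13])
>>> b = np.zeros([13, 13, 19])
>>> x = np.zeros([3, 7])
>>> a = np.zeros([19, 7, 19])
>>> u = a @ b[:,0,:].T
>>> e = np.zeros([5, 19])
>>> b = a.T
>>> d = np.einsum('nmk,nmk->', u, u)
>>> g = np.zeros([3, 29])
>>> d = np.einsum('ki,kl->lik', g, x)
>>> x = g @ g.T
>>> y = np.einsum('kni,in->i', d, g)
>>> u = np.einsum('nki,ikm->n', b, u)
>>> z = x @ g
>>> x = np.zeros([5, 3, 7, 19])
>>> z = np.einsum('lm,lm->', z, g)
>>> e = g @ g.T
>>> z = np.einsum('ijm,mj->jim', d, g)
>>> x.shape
(5, 3, 7, 19)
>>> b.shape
(19, 7, 19)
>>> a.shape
(19, 7, 19)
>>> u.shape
(19,)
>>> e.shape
(3, 3)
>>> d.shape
(7, 29, 3)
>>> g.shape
(3, 29)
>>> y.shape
(3,)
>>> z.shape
(29, 7, 3)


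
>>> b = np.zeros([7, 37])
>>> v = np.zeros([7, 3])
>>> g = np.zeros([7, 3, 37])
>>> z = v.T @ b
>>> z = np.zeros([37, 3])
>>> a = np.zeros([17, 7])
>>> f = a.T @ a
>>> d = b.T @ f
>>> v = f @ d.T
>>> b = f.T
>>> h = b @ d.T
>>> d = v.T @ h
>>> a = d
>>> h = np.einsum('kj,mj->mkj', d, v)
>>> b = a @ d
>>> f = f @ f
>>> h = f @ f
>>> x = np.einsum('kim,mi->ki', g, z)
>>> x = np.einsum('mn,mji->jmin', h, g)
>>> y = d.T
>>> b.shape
(37, 37)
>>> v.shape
(7, 37)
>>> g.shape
(7, 3, 37)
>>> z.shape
(37, 3)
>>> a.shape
(37, 37)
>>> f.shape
(7, 7)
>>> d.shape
(37, 37)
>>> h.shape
(7, 7)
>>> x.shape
(3, 7, 37, 7)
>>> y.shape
(37, 37)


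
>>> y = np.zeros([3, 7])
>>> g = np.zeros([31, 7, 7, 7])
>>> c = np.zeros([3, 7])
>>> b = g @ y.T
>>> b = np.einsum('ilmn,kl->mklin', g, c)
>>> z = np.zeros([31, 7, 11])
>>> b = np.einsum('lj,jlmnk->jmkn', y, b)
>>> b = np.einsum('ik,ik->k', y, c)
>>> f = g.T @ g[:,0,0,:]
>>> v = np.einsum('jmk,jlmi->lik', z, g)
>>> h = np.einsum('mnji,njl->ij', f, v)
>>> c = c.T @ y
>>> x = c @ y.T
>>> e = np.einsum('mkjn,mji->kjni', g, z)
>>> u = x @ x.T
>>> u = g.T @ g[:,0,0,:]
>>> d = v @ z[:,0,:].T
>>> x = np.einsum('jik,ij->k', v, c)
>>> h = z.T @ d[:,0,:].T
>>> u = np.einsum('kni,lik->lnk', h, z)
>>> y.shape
(3, 7)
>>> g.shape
(31, 7, 7, 7)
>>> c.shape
(7, 7)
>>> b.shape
(7,)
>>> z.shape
(31, 7, 11)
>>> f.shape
(7, 7, 7, 7)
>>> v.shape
(7, 7, 11)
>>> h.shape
(11, 7, 7)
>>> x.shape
(11,)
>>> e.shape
(7, 7, 7, 11)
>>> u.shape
(31, 7, 11)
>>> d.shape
(7, 7, 31)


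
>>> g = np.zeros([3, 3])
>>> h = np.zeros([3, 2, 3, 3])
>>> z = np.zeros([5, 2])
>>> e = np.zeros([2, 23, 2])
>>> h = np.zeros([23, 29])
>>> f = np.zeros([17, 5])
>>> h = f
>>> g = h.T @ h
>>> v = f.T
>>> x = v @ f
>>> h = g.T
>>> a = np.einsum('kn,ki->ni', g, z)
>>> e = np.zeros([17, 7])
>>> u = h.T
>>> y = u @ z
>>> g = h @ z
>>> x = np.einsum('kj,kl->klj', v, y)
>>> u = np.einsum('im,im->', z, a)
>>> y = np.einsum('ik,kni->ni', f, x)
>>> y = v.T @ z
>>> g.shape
(5, 2)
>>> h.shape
(5, 5)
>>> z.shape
(5, 2)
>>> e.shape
(17, 7)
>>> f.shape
(17, 5)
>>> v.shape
(5, 17)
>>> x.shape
(5, 2, 17)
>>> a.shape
(5, 2)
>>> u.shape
()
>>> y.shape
(17, 2)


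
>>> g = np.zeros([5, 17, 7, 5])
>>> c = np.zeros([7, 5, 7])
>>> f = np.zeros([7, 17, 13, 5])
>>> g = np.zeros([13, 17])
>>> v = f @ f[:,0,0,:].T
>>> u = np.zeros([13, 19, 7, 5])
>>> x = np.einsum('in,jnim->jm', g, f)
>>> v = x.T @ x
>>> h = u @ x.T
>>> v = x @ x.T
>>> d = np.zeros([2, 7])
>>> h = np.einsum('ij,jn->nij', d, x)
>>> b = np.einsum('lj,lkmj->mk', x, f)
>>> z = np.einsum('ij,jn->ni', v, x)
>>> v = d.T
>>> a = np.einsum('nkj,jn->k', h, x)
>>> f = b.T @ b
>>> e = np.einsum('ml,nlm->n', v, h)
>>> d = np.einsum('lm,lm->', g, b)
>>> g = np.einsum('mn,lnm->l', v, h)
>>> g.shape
(5,)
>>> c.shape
(7, 5, 7)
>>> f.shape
(17, 17)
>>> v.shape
(7, 2)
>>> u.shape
(13, 19, 7, 5)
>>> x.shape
(7, 5)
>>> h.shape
(5, 2, 7)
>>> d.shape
()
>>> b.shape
(13, 17)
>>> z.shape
(5, 7)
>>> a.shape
(2,)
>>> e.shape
(5,)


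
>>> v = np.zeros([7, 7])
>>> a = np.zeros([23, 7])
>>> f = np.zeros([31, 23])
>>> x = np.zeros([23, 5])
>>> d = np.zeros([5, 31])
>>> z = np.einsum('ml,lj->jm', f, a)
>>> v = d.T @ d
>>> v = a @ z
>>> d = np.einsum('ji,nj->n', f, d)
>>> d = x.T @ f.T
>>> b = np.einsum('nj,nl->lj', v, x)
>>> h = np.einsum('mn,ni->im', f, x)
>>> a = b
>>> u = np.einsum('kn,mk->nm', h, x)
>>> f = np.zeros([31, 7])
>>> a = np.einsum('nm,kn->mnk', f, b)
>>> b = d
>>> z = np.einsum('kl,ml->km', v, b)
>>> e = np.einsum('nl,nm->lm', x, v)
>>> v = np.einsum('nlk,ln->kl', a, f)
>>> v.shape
(5, 31)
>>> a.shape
(7, 31, 5)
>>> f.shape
(31, 7)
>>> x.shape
(23, 5)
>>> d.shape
(5, 31)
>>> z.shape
(23, 5)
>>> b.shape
(5, 31)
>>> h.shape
(5, 31)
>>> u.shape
(31, 23)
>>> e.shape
(5, 31)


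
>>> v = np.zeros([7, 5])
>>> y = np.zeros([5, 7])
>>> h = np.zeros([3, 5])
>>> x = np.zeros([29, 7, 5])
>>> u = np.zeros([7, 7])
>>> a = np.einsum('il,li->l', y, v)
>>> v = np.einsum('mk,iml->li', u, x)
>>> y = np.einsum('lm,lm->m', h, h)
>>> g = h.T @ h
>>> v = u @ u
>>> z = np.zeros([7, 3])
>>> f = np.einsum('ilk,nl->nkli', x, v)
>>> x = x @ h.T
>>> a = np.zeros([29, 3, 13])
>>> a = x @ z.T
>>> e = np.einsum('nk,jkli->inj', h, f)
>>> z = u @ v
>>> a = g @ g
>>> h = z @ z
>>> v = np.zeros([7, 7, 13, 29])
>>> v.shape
(7, 7, 13, 29)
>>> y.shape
(5,)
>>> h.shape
(7, 7)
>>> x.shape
(29, 7, 3)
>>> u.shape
(7, 7)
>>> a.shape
(5, 5)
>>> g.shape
(5, 5)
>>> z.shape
(7, 7)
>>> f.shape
(7, 5, 7, 29)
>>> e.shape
(29, 3, 7)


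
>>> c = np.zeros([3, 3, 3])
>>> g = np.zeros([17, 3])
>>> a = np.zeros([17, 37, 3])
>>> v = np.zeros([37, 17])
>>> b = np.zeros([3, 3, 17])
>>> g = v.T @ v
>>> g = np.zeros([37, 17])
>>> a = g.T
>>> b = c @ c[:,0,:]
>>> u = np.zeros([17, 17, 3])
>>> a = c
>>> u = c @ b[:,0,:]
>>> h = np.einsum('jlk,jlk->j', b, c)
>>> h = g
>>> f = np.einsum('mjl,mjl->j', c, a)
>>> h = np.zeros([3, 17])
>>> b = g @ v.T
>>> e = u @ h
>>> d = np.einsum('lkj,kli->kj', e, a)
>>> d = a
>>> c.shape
(3, 3, 3)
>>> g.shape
(37, 17)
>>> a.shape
(3, 3, 3)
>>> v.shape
(37, 17)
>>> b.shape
(37, 37)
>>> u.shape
(3, 3, 3)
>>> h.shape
(3, 17)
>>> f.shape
(3,)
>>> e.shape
(3, 3, 17)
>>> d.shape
(3, 3, 3)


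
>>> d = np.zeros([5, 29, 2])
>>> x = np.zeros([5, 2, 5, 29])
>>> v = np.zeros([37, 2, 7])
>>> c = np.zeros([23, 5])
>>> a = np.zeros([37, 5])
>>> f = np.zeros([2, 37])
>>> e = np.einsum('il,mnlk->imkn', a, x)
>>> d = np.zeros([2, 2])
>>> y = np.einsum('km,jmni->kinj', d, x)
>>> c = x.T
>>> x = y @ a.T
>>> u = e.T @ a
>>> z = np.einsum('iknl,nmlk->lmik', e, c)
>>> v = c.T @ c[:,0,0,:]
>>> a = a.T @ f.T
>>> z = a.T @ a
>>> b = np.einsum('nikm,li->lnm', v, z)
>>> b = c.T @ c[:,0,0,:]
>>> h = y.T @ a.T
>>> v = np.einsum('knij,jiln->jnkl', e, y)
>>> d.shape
(2, 2)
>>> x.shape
(2, 29, 5, 37)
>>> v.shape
(2, 5, 37, 5)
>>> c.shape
(29, 5, 2, 5)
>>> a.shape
(5, 2)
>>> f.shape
(2, 37)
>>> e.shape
(37, 5, 29, 2)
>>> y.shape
(2, 29, 5, 5)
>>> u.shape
(2, 29, 5, 5)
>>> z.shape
(2, 2)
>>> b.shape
(5, 2, 5, 5)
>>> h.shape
(5, 5, 29, 5)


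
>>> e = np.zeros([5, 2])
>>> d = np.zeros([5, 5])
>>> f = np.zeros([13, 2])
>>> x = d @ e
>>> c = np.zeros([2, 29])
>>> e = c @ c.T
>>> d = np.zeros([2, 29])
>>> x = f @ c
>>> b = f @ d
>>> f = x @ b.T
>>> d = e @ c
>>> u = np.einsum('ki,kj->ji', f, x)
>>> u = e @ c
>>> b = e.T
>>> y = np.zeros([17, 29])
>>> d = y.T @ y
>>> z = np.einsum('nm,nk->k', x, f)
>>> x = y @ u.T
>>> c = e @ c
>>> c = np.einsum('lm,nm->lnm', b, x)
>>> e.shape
(2, 2)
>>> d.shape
(29, 29)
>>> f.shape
(13, 13)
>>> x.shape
(17, 2)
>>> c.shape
(2, 17, 2)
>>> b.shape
(2, 2)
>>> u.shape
(2, 29)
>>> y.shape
(17, 29)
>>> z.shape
(13,)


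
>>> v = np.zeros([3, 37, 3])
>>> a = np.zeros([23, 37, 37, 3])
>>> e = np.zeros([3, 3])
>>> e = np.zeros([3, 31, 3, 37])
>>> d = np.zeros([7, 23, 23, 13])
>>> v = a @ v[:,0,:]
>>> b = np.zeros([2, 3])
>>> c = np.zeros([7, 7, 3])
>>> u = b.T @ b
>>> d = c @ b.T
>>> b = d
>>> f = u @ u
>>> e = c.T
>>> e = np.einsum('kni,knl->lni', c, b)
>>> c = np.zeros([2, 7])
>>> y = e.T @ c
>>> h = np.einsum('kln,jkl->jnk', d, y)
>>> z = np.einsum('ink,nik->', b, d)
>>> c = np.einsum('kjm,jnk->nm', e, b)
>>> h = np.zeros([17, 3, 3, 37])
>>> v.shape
(23, 37, 37, 3)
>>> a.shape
(23, 37, 37, 3)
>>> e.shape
(2, 7, 3)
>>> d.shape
(7, 7, 2)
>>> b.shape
(7, 7, 2)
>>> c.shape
(7, 3)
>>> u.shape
(3, 3)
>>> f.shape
(3, 3)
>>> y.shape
(3, 7, 7)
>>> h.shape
(17, 3, 3, 37)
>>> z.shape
()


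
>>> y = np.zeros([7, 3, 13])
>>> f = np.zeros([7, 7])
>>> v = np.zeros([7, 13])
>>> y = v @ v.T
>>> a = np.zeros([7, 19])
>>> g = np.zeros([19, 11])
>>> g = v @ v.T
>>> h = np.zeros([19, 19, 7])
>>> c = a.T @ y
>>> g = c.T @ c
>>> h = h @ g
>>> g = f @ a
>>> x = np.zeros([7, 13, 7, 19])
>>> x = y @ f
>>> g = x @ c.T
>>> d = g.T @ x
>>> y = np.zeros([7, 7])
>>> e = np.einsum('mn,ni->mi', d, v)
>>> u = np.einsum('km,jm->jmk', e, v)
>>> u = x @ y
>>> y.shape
(7, 7)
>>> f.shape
(7, 7)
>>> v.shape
(7, 13)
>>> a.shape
(7, 19)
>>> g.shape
(7, 19)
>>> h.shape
(19, 19, 7)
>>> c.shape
(19, 7)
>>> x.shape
(7, 7)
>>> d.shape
(19, 7)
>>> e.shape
(19, 13)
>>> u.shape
(7, 7)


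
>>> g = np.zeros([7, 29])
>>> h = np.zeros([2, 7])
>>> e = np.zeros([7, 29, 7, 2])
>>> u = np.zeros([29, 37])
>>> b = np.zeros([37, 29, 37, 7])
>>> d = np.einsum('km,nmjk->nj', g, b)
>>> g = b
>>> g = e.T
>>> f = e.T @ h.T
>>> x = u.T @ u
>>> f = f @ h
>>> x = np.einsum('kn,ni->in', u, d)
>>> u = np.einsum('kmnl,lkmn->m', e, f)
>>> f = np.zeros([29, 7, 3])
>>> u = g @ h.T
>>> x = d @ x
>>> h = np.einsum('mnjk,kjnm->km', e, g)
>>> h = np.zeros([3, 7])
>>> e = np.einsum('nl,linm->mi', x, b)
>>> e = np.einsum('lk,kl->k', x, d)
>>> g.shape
(2, 7, 29, 7)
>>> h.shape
(3, 7)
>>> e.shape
(37,)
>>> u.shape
(2, 7, 29, 2)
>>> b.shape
(37, 29, 37, 7)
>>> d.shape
(37, 37)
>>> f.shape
(29, 7, 3)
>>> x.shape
(37, 37)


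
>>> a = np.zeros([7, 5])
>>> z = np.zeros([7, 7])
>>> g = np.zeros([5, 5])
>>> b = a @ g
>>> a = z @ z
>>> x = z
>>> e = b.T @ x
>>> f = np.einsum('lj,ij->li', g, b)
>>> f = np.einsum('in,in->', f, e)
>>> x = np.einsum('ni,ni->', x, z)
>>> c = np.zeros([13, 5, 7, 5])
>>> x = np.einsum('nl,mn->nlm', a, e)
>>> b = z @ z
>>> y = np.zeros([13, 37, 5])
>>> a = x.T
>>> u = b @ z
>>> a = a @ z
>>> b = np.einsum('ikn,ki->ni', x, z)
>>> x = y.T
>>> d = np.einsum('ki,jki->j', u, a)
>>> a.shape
(5, 7, 7)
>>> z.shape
(7, 7)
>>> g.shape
(5, 5)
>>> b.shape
(5, 7)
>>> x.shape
(5, 37, 13)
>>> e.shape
(5, 7)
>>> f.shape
()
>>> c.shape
(13, 5, 7, 5)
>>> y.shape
(13, 37, 5)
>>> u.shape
(7, 7)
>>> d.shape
(5,)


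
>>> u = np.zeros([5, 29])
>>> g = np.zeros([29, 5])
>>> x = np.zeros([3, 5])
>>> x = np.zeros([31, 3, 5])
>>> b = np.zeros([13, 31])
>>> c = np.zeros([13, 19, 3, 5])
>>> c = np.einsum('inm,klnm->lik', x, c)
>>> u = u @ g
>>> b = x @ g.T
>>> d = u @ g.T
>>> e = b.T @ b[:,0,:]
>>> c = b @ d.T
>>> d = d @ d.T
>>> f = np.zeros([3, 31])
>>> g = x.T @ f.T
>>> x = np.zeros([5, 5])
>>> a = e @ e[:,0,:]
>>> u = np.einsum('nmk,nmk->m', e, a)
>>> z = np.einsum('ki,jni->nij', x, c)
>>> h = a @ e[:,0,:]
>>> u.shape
(3,)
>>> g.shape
(5, 3, 3)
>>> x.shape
(5, 5)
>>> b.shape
(31, 3, 29)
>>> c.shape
(31, 3, 5)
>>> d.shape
(5, 5)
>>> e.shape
(29, 3, 29)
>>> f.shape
(3, 31)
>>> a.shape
(29, 3, 29)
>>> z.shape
(3, 5, 31)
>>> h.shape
(29, 3, 29)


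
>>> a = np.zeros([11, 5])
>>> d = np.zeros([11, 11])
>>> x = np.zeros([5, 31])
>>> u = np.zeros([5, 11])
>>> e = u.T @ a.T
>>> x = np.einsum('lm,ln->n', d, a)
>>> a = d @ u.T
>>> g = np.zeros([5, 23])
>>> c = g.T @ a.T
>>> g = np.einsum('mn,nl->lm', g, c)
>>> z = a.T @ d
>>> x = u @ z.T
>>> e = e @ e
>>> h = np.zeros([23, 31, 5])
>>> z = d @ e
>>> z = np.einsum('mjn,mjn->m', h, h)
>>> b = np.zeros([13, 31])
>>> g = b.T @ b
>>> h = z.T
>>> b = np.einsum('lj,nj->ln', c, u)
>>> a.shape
(11, 5)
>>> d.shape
(11, 11)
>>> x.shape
(5, 5)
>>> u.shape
(5, 11)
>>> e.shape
(11, 11)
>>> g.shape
(31, 31)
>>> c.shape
(23, 11)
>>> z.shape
(23,)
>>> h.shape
(23,)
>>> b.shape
(23, 5)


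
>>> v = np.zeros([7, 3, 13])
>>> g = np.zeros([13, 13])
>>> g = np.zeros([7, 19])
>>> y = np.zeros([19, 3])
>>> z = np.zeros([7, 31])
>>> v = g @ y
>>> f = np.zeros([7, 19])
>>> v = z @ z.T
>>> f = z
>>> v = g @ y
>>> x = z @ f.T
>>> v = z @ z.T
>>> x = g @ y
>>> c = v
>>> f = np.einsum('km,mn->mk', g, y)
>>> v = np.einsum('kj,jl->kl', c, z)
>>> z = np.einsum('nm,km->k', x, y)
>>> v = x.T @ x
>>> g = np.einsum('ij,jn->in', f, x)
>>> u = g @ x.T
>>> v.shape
(3, 3)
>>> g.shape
(19, 3)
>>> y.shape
(19, 3)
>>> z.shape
(19,)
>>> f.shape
(19, 7)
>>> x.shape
(7, 3)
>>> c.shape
(7, 7)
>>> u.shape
(19, 7)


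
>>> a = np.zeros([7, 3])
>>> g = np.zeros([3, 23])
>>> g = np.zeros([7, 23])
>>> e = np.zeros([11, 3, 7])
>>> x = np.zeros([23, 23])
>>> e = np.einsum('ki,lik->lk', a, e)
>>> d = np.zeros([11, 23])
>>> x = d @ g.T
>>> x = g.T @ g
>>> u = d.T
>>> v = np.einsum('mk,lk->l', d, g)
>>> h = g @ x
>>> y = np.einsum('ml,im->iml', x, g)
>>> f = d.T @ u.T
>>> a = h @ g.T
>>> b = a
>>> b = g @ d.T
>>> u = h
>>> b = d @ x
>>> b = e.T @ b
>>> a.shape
(7, 7)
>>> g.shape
(7, 23)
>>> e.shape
(11, 7)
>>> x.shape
(23, 23)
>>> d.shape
(11, 23)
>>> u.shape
(7, 23)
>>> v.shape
(7,)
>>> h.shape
(7, 23)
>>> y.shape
(7, 23, 23)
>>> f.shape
(23, 23)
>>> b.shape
(7, 23)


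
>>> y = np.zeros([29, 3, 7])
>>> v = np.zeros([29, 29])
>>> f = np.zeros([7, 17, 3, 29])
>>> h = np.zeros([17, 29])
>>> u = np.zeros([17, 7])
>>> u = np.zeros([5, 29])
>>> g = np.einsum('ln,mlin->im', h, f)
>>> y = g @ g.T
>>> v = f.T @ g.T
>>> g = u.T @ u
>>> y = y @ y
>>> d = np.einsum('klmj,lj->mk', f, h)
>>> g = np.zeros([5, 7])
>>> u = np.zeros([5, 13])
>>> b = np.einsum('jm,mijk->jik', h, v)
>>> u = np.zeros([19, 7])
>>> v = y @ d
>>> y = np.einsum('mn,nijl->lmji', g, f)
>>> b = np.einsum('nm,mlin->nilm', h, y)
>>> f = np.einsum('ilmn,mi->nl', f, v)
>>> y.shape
(29, 5, 3, 17)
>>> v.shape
(3, 7)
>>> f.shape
(29, 17)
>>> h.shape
(17, 29)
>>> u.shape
(19, 7)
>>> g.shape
(5, 7)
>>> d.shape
(3, 7)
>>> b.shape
(17, 3, 5, 29)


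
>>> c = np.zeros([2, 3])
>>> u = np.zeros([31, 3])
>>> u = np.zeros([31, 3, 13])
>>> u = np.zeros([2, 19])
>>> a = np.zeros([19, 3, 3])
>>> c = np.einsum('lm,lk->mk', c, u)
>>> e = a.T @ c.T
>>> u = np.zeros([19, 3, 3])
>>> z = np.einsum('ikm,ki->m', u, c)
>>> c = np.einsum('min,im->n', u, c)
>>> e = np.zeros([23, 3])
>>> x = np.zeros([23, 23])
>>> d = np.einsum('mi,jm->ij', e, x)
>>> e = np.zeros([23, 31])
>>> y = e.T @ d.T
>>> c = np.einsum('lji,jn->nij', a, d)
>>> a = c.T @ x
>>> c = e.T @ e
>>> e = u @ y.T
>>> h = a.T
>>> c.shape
(31, 31)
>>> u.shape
(19, 3, 3)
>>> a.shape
(3, 3, 23)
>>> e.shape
(19, 3, 31)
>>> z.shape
(3,)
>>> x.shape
(23, 23)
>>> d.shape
(3, 23)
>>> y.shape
(31, 3)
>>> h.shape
(23, 3, 3)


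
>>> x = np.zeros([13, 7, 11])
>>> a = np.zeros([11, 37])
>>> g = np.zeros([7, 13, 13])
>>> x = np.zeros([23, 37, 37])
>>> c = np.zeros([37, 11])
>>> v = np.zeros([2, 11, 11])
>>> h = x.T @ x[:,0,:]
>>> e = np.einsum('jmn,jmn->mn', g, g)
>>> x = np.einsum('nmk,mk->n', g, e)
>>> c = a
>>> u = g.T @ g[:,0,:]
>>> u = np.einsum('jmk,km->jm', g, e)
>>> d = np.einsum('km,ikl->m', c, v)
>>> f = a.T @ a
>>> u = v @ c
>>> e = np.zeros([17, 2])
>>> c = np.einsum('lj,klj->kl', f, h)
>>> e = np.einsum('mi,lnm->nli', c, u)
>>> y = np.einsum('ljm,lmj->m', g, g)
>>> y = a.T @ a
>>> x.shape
(7,)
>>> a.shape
(11, 37)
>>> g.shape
(7, 13, 13)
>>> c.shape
(37, 37)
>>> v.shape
(2, 11, 11)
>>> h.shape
(37, 37, 37)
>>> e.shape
(11, 2, 37)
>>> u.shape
(2, 11, 37)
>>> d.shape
(37,)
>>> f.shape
(37, 37)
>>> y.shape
(37, 37)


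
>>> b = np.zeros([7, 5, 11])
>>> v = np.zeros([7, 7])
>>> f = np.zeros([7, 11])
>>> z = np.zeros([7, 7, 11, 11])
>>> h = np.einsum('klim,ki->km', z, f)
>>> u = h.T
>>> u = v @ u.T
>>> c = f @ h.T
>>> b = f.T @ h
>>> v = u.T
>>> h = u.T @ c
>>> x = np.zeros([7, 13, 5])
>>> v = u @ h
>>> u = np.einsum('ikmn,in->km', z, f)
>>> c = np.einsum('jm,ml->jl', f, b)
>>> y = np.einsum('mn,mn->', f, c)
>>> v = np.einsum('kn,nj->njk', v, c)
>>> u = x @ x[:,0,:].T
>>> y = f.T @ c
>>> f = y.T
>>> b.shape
(11, 11)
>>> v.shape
(7, 11, 7)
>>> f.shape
(11, 11)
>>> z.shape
(7, 7, 11, 11)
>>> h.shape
(11, 7)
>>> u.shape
(7, 13, 7)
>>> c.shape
(7, 11)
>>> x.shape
(7, 13, 5)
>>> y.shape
(11, 11)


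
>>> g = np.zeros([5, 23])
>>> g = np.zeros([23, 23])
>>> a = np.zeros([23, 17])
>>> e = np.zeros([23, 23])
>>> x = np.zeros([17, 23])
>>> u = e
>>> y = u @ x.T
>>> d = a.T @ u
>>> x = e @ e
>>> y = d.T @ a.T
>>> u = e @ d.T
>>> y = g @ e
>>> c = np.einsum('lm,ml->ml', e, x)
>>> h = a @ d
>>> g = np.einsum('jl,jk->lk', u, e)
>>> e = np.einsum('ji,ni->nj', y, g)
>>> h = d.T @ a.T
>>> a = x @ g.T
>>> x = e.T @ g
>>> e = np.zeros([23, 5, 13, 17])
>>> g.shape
(17, 23)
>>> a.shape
(23, 17)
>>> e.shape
(23, 5, 13, 17)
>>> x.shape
(23, 23)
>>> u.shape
(23, 17)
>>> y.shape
(23, 23)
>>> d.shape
(17, 23)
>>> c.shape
(23, 23)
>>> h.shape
(23, 23)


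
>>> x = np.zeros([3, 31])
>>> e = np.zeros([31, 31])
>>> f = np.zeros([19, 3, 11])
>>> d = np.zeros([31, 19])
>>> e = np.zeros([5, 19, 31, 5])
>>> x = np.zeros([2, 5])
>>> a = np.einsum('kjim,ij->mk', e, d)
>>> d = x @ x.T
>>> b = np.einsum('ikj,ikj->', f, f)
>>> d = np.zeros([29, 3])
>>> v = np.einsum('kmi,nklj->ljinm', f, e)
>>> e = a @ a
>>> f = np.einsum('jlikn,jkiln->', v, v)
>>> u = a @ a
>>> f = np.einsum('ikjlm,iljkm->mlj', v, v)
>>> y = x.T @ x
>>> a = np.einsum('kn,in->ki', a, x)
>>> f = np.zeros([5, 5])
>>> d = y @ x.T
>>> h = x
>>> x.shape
(2, 5)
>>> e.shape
(5, 5)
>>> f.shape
(5, 5)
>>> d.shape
(5, 2)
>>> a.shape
(5, 2)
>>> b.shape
()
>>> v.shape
(31, 5, 11, 5, 3)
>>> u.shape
(5, 5)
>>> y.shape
(5, 5)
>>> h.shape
(2, 5)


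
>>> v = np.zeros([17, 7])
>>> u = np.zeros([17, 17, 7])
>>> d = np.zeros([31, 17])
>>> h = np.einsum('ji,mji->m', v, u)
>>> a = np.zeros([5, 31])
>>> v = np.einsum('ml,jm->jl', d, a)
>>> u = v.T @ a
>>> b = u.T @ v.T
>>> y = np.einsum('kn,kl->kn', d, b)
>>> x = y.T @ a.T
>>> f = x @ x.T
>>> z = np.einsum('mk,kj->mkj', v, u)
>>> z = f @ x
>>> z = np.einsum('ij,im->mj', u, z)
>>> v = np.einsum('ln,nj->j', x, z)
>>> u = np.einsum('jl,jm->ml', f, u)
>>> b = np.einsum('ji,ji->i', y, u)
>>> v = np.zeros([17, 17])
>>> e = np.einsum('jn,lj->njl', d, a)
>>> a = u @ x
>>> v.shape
(17, 17)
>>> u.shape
(31, 17)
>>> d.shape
(31, 17)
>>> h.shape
(17,)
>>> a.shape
(31, 5)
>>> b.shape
(17,)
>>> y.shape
(31, 17)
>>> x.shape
(17, 5)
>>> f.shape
(17, 17)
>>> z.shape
(5, 31)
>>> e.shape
(17, 31, 5)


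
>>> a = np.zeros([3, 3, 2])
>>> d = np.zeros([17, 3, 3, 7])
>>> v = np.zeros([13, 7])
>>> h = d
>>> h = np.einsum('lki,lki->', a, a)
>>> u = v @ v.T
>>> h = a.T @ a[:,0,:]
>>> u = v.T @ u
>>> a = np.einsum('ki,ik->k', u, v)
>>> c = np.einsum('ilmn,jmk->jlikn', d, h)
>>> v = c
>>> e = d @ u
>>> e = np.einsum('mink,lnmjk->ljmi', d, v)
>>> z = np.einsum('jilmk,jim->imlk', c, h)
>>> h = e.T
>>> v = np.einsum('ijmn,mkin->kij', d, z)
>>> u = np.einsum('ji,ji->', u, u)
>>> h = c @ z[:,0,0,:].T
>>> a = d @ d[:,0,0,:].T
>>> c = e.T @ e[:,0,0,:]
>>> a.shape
(17, 3, 3, 17)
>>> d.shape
(17, 3, 3, 7)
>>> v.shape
(2, 17, 3)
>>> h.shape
(2, 3, 17, 2, 3)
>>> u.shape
()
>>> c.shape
(3, 17, 2, 3)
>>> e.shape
(2, 2, 17, 3)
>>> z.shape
(3, 2, 17, 7)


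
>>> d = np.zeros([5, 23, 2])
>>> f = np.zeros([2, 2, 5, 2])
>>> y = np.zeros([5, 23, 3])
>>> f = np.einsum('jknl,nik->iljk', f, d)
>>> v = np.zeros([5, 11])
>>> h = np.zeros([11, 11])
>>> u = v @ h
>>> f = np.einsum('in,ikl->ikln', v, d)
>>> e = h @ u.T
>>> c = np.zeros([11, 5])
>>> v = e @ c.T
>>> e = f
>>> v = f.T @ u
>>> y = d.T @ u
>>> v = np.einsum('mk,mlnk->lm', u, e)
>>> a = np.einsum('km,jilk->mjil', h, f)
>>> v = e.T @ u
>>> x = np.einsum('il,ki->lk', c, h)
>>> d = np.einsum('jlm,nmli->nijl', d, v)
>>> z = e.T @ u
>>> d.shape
(11, 11, 5, 23)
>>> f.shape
(5, 23, 2, 11)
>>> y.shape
(2, 23, 11)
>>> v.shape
(11, 2, 23, 11)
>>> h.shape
(11, 11)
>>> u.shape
(5, 11)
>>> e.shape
(5, 23, 2, 11)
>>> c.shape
(11, 5)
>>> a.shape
(11, 5, 23, 2)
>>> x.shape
(5, 11)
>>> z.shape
(11, 2, 23, 11)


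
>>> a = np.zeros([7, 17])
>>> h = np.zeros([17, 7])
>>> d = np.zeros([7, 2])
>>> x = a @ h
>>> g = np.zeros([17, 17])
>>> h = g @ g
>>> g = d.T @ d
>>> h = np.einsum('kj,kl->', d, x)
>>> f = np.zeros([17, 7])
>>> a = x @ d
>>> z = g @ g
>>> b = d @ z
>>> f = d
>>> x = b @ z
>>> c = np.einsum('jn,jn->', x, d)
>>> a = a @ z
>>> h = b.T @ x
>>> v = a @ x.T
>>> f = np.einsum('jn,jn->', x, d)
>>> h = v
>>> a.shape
(7, 2)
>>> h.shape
(7, 7)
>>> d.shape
(7, 2)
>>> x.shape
(7, 2)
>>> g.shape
(2, 2)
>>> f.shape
()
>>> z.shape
(2, 2)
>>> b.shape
(7, 2)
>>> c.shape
()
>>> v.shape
(7, 7)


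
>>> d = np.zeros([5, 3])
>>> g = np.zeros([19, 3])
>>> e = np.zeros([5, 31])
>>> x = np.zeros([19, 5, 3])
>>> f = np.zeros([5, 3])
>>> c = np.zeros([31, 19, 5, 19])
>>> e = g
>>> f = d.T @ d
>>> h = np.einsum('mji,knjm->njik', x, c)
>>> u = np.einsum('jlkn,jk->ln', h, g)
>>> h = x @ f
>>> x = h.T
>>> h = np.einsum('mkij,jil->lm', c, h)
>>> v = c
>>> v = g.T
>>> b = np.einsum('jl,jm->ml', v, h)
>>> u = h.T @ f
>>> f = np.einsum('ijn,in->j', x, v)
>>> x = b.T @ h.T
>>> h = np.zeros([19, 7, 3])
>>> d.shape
(5, 3)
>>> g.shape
(19, 3)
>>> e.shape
(19, 3)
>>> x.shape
(19, 3)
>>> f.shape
(5,)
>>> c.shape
(31, 19, 5, 19)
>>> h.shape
(19, 7, 3)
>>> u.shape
(31, 3)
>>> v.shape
(3, 19)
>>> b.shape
(31, 19)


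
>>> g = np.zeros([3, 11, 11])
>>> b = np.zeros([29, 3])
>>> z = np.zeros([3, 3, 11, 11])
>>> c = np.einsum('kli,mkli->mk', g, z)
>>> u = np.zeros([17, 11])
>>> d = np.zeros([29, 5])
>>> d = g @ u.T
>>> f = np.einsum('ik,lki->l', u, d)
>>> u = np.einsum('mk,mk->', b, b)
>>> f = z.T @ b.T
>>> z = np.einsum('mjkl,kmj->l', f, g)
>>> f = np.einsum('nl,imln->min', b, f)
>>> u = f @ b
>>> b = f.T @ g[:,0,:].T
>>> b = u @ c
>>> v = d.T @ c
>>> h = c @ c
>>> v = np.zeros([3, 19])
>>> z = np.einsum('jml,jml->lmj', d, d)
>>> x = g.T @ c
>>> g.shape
(3, 11, 11)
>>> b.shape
(11, 11, 3)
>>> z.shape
(17, 11, 3)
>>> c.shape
(3, 3)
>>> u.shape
(11, 11, 3)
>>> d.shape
(3, 11, 17)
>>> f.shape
(11, 11, 29)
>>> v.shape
(3, 19)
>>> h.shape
(3, 3)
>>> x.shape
(11, 11, 3)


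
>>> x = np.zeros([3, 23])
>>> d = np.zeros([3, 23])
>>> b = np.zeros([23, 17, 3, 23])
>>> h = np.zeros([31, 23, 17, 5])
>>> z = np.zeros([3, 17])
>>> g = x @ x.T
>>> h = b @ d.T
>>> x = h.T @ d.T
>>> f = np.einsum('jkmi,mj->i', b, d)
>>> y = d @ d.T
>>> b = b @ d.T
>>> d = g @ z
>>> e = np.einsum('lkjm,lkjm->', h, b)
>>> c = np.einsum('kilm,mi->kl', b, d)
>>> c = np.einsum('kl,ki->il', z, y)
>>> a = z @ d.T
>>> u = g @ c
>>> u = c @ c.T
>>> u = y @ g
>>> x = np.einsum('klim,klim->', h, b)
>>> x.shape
()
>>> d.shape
(3, 17)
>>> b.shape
(23, 17, 3, 3)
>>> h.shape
(23, 17, 3, 3)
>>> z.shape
(3, 17)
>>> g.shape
(3, 3)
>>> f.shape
(23,)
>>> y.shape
(3, 3)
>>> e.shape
()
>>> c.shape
(3, 17)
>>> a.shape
(3, 3)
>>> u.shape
(3, 3)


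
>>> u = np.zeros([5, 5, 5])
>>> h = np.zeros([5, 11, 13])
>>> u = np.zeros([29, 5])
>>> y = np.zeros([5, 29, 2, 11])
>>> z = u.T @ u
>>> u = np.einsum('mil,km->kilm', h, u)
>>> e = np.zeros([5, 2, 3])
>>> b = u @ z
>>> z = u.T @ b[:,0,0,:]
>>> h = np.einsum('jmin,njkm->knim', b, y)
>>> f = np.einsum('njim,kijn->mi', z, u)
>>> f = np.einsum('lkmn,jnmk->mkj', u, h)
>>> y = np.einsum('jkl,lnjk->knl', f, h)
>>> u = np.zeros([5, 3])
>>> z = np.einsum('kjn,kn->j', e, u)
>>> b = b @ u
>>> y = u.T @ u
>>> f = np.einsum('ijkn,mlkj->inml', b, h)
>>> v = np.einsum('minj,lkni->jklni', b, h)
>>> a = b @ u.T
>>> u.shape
(5, 3)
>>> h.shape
(2, 5, 13, 11)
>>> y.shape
(3, 3)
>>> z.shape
(2,)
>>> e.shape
(5, 2, 3)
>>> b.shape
(29, 11, 13, 3)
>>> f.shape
(29, 3, 2, 5)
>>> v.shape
(3, 5, 2, 13, 11)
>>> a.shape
(29, 11, 13, 5)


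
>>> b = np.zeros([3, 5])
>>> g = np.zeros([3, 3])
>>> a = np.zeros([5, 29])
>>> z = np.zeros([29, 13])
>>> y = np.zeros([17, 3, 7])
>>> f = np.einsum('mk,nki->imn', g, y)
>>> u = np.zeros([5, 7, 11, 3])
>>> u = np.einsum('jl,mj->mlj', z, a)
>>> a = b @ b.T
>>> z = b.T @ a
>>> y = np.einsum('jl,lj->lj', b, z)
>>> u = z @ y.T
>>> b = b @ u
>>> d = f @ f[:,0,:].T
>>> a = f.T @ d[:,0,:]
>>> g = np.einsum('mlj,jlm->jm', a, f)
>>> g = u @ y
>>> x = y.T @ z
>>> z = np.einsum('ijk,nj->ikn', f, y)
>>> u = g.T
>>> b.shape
(3, 5)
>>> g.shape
(5, 3)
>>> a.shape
(17, 3, 7)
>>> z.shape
(7, 17, 5)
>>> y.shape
(5, 3)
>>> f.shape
(7, 3, 17)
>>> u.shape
(3, 5)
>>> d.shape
(7, 3, 7)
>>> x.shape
(3, 3)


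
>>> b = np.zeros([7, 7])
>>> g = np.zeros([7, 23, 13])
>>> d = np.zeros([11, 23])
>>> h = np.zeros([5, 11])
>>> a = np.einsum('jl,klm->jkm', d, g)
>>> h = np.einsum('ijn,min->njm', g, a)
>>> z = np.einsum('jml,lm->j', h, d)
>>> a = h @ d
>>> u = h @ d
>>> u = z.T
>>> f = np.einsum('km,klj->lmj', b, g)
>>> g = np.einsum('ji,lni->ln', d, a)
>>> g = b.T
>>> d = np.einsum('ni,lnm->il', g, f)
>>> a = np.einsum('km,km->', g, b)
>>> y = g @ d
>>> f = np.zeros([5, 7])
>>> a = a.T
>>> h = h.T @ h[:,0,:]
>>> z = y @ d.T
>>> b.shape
(7, 7)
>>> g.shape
(7, 7)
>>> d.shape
(7, 23)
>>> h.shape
(11, 23, 11)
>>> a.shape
()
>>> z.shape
(7, 7)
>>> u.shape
(13,)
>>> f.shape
(5, 7)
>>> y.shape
(7, 23)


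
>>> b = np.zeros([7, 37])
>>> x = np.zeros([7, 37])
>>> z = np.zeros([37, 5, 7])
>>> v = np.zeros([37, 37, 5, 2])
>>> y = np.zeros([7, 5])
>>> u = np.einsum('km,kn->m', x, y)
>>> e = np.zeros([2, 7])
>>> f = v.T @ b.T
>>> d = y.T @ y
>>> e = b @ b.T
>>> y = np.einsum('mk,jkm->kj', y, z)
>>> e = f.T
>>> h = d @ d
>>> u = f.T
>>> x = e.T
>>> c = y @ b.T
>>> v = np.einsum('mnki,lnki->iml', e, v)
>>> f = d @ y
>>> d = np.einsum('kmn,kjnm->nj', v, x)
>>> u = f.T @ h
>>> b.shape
(7, 37)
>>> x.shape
(2, 5, 37, 7)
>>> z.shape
(37, 5, 7)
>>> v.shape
(2, 7, 37)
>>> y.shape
(5, 37)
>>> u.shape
(37, 5)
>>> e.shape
(7, 37, 5, 2)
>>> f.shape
(5, 37)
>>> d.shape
(37, 5)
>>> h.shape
(5, 5)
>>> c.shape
(5, 7)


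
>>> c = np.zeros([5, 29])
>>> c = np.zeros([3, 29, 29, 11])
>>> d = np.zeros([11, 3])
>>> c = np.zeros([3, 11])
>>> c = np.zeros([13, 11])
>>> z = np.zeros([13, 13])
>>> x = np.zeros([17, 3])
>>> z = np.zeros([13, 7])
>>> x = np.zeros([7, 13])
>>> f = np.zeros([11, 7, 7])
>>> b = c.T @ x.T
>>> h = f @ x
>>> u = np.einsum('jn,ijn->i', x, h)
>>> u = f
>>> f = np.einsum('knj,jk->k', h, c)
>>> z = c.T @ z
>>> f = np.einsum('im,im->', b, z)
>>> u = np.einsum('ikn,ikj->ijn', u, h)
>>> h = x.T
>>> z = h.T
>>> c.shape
(13, 11)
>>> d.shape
(11, 3)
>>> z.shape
(7, 13)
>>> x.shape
(7, 13)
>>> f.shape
()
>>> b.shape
(11, 7)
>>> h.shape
(13, 7)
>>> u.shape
(11, 13, 7)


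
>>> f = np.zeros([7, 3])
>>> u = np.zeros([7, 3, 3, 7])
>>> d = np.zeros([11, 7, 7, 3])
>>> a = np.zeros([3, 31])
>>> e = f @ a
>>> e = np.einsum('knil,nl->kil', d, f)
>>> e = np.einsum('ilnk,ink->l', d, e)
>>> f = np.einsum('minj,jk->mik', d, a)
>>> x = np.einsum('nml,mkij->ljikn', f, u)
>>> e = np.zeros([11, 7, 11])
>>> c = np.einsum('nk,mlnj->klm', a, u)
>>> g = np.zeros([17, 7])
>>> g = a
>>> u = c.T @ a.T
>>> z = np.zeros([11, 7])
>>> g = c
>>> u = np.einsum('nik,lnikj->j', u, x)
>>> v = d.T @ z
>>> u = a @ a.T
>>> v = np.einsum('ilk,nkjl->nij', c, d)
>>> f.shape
(11, 7, 31)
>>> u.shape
(3, 3)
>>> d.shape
(11, 7, 7, 3)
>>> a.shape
(3, 31)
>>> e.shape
(11, 7, 11)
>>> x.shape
(31, 7, 3, 3, 11)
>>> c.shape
(31, 3, 7)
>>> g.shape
(31, 3, 7)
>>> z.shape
(11, 7)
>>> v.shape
(11, 31, 7)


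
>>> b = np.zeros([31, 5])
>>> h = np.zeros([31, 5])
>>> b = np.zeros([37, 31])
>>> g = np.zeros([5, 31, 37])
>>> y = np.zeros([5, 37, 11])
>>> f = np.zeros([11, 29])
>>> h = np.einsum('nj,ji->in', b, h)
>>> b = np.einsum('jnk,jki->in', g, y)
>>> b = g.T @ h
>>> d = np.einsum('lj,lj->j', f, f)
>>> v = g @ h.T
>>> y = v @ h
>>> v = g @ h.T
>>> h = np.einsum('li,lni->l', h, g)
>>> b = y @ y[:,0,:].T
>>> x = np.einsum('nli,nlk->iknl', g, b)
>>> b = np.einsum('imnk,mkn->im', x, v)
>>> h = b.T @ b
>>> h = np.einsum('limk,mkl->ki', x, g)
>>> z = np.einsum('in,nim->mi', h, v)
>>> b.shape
(37, 5)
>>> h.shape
(31, 5)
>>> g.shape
(5, 31, 37)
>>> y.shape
(5, 31, 37)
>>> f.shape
(11, 29)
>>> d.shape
(29,)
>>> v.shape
(5, 31, 5)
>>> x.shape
(37, 5, 5, 31)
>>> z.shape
(5, 31)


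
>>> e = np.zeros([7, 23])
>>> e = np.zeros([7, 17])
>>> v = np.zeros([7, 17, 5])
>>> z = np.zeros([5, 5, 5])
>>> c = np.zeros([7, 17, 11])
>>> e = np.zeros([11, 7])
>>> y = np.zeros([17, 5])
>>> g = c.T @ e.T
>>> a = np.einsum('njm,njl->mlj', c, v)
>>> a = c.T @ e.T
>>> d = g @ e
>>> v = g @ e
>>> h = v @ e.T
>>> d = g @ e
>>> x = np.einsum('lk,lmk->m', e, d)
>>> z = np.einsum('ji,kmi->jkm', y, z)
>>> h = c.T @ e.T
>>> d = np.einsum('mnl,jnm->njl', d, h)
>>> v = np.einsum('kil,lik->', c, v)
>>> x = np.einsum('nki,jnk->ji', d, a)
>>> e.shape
(11, 7)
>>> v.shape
()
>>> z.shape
(17, 5, 5)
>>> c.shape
(7, 17, 11)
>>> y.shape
(17, 5)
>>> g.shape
(11, 17, 11)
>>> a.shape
(11, 17, 11)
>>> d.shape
(17, 11, 7)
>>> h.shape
(11, 17, 11)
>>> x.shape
(11, 7)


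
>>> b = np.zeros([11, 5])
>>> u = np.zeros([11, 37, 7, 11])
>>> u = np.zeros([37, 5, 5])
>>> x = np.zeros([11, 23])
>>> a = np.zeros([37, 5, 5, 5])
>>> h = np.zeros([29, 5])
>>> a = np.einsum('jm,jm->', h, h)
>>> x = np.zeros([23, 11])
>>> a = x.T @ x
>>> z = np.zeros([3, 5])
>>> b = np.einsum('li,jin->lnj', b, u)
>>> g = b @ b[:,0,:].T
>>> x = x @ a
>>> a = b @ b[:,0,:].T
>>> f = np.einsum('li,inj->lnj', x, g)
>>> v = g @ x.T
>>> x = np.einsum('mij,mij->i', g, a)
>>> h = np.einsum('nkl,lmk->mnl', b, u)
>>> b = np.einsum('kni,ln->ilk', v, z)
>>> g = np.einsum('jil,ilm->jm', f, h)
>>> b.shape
(23, 3, 11)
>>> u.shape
(37, 5, 5)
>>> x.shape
(5,)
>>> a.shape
(11, 5, 11)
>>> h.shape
(5, 11, 37)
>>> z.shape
(3, 5)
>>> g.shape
(23, 37)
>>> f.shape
(23, 5, 11)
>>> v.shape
(11, 5, 23)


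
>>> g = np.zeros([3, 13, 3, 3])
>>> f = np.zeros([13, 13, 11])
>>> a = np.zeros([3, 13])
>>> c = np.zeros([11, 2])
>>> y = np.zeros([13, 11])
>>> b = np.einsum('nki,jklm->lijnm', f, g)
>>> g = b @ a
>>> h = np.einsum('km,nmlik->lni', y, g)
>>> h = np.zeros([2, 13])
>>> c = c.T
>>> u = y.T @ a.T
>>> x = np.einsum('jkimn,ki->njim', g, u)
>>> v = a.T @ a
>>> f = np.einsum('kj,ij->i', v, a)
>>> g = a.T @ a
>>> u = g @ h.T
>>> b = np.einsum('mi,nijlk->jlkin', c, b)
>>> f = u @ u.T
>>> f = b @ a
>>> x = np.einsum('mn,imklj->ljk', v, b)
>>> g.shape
(13, 13)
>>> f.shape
(3, 13, 3, 11, 13)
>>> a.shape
(3, 13)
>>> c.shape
(2, 11)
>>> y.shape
(13, 11)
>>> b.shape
(3, 13, 3, 11, 3)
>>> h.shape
(2, 13)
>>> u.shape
(13, 2)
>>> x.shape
(11, 3, 3)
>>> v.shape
(13, 13)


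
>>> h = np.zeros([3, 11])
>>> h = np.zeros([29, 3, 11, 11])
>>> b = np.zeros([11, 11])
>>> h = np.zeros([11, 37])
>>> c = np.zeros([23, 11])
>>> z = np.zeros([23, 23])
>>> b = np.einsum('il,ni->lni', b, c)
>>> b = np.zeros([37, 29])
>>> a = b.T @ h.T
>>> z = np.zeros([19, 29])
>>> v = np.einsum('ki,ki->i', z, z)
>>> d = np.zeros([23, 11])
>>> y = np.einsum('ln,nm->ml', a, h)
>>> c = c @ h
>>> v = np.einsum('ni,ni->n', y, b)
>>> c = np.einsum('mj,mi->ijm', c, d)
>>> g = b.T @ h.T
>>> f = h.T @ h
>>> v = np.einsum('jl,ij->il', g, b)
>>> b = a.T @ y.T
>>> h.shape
(11, 37)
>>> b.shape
(11, 37)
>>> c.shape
(11, 37, 23)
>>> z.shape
(19, 29)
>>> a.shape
(29, 11)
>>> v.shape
(37, 11)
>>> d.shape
(23, 11)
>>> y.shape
(37, 29)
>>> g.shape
(29, 11)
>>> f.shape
(37, 37)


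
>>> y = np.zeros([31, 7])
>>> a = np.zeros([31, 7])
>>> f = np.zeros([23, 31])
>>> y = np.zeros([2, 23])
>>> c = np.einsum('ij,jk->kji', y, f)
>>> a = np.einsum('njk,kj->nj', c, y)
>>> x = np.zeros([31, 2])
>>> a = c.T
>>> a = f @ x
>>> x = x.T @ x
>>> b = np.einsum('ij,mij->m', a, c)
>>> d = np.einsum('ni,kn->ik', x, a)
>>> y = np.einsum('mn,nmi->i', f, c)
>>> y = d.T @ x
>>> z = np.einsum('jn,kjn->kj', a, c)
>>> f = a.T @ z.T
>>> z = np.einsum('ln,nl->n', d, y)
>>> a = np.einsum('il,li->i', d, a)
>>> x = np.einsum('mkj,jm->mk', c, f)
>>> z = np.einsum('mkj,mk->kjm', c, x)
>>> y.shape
(23, 2)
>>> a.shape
(2,)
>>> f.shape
(2, 31)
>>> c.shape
(31, 23, 2)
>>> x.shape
(31, 23)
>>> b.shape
(31,)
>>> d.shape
(2, 23)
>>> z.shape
(23, 2, 31)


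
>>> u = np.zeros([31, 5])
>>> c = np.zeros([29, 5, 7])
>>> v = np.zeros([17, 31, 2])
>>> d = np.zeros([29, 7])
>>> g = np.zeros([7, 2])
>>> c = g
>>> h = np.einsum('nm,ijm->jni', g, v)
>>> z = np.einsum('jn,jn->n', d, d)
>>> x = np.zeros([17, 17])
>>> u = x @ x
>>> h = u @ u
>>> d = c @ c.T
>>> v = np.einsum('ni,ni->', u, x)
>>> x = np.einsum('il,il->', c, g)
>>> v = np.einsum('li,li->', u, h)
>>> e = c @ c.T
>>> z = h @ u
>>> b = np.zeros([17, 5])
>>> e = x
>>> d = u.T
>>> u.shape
(17, 17)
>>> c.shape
(7, 2)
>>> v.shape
()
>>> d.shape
(17, 17)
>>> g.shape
(7, 2)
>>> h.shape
(17, 17)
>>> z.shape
(17, 17)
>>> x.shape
()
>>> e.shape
()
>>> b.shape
(17, 5)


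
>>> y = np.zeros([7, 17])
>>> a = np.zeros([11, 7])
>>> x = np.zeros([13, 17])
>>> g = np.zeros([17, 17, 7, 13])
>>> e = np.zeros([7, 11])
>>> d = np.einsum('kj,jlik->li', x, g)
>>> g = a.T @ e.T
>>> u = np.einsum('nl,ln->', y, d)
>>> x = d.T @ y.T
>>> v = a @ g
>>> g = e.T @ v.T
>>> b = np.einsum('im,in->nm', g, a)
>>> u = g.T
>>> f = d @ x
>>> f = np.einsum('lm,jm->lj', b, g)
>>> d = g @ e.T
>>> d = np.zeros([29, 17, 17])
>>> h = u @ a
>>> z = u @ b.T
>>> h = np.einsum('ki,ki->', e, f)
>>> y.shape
(7, 17)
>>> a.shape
(11, 7)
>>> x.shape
(7, 7)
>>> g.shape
(11, 11)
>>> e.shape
(7, 11)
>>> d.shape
(29, 17, 17)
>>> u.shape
(11, 11)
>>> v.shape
(11, 7)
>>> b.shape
(7, 11)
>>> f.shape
(7, 11)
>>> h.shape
()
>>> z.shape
(11, 7)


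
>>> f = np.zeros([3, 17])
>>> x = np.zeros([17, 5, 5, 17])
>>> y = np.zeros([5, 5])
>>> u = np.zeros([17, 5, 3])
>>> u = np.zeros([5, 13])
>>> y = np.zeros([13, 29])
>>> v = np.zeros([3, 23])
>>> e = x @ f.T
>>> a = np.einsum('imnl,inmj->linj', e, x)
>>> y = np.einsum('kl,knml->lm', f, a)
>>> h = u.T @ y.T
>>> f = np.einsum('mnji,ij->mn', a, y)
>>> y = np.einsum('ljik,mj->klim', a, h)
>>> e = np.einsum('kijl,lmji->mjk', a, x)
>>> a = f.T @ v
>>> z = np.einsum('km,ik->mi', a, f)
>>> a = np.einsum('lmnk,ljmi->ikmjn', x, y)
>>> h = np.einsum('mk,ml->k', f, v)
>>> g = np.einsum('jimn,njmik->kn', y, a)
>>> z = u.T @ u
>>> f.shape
(3, 17)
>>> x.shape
(17, 5, 5, 17)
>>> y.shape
(17, 3, 5, 13)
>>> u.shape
(5, 13)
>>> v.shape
(3, 23)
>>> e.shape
(5, 5, 3)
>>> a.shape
(13, 17, 5, 3, 5)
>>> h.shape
(17,)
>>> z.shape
(13, 13)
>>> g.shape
(5, 13)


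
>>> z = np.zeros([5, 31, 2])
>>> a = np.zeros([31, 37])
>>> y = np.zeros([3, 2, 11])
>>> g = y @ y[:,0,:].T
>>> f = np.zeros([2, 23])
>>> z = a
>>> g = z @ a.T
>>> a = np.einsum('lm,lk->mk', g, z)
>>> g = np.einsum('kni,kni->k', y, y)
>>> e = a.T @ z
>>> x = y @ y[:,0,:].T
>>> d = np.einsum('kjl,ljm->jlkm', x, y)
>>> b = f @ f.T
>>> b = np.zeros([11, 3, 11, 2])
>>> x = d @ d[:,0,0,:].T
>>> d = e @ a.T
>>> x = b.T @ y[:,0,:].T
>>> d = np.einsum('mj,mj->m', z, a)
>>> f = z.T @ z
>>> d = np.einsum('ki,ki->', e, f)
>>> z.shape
(31, 37)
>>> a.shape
(31, 37)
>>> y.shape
(3, 2, 11)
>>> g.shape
(3,)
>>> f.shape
(37, 37)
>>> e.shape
(37, 37)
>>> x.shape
(2, 11, 3, 3)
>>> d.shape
()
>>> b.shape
(11, 3, 11, 2)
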